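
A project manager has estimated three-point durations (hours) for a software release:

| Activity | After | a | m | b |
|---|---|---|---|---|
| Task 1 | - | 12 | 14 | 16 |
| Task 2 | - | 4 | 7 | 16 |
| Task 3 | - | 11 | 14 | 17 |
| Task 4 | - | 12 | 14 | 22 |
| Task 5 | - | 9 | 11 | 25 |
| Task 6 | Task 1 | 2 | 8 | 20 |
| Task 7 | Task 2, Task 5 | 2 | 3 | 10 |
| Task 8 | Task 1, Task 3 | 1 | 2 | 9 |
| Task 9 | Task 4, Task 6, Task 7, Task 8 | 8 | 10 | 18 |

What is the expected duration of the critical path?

34 hours

te_Task 1 = (12 + 4·14 + 16)/6 = 84/6 = 14
te_Task 2 = (4 + 4·7 + 16)/6 = 48/6 = 8
te_Task 3 = (11 + 4·14 + 17)/6 = 84/6 = 14
te_Task 4 = (12 + 4·14 + 22)/6 = 90/6 = 15
te_Task 5 = (9 + 4·11 + 25)/6 = 78/6 = 13
te_Task 6 = (2 + 4·8 + 20)/6 = 54/6 = 9
te_Task 7 = (2 + 4·3 + 10)/6 = 24/6 = 4
te_Task 8 = (1 + 4·2 + 9)/6 = 18/6 = 3
te_Task 9 = (8 + 4·10 + 18)/6 = 66/6 = 11

Forward pass:
ES_Task 1 = 0; EF_Task 1 = 14
ES_Task 2 = 0; EF_Task 2 = 8
ES_Task 3 = 0; EF_Task 3 = 14
ES_Task 4 = 0; EF_Task 4 = 15
ES_Task 5 = 0; EF_Task 5 = 13
ES_Task 6 = 14; EF_Task 6 = 14+9 = 23
ES_Task 7 = max(EF_Task 2=8, EF_Task 5=13) = 13; EF_Task 7 = 13+4 = 17
ES_Task 8 = max(EF_Task 1=14, EF_Task 3=14) = 14; EF_Task 8 = 14+3 = 17
ES_Task 9 = max(EF_Task 4=15, EF_Task 6=23, EF_Task 7=17, EF_Task 8=17) = 23; EF_Task 9 = 23+11 = 34
Expected project duration μ = 34 hours. Critical path: Task 1 → Task 6 → Task 9.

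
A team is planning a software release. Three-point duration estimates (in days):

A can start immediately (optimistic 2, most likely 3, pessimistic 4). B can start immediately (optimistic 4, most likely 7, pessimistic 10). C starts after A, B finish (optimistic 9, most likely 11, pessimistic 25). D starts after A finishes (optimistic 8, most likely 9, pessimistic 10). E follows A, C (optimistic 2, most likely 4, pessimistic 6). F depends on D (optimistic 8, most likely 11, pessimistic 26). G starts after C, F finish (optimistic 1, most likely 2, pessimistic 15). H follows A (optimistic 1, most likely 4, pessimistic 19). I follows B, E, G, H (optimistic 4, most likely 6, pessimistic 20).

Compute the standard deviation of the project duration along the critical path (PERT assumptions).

4.67 days

te_A = (2 + 4·3 + 4)/6 = 18/6 = 3; σ²_A = ((4−2)/6)² = 0.111
te_B = (4 + 4·7 + 10)/6 = 42/6 = 7; σ²_B = ((10−4)/6)² = 1.000
te_C = (9 + 4·11 + 25)/6 = 78/6 = 13; σ²_C = ((25−9)/6)² = 7.111
te_D = (8 + 4·9 + 10)/6 = 54/6 = 9; σ²_D = ((10−8)/6)² = 0.111
te_E = (2 + 4·4 + 6)/6 = 24/6 = 4; σ²_E = ((6−2)/6)² = 0.444
te_F = (8 + 4·11 + 26)/6 = 78/6 = 13; σ²_F = ((26−8)/6)² = 9.000
te_G = (1 + 4·2 + 15)/6 = 24/6 = 4; σ²_G = ((15−1)/6)² = 5.444
te_H = (1 + 4·4 + 19)/6 = 36/6 = 6; σ²_H = ((19−1)/6)² = 9.000
te_I = (4 + 4·6 + 20)/6 = 48/6 = 8; σ²_I = ((20−4)/6)² = 7.111

Forward pass:
ES_A = 0; EF_A = 3
ES_B = 0; EF_B = 7
ES_C = max(EF_A=3, EF_B=7) = 7; EF_C = 7+13 = 20
ES_D = 3; EF_D = 3+9 = 12
ES_E = max(EF_A=3, EF_C=20) = 20; EF_E = 20+4 = 24
ES_F = 12; EF_F = 12+13 = 25
ES_G = max(EF_C=20, EF_F=25) = 25; EF_G = 25+4 = 29
ES_H = 3; EF_H = 3+6 = 9
ES_I = max(EF_B=7, EF_E=24, EF_G=29, EF_H=9) = 29; EF_I = 29+8 = 37
Expected project duration μ = 37 days. Critical path: A → D → F → G → I.

Variance along critical path = 0.111 + 0.111 + 9.000 + 5.444 + 7.111 = 21.778
σ = √21.778 = 4.667 days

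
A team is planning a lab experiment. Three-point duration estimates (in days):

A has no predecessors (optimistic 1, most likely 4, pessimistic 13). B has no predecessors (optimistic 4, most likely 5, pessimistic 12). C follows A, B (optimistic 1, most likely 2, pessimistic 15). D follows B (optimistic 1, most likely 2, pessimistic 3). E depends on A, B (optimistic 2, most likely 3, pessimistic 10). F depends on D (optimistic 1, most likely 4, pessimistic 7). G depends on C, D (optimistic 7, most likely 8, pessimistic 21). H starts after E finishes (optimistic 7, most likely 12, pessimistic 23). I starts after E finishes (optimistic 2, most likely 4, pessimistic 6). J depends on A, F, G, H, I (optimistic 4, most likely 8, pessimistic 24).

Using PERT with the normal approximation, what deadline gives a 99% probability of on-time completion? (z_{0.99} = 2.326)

te_A = (1 + 4·4 + 13)/6 = 30/6 = 5; σ²_A = ((13−1)/6)² = 4.000
te_B = (4 + 4·5 + 12)/6 = 36/6 = 6; σ²_B = ((12−4)/6)² = 1.778
te_C = (1 + 4·2 + 15)/6 = 24/6 = 4; σ²_C = ((15−1)/6)² = 5.444
te_D = (1 + 4·2 + 3)/6 = 12/6 = 2; σ²_D = ((3−1)/6)² = 0.111
te_E = (2 + 4·3 + 10)/6 = 24/6 = 4; σ²_E = ((10−2)/6)² = 1.778
te_F = (1 + 4·4 + 7)/6 = 24/6 = 4; σ²_F = ((7−1)/6)² = 1.000
te_G = (7 + 4·8 + 21)/6 = 60/6 = 10; σ²_G = ((21−7)/6)² = 5.444
te_H = (7 + 4·12 + 23)/6 = 78/6 = 13; σ²_H = ((23−7)/6)² = 7.111
te_I = (2 + 4·4 + 6)/6 = 24/6 = 4; σ²_I = ((6−2)/6)² = 0.444
te_J = (4 + 4·8 + 24)/6 = 60/6 = 10; σ²_J = ((24−4)/6)² = 11.111

Forward pass:
ES_A = 0; EF_A = 5
ES_B = 0; EF_B = 6
ES_C = max(EF_A=5, EF_B=6) = 6; EF_C = 6+4 = 10
ES_D = 6; EF_D = 6+2 = 8
ES_E = max(EF_A=5, EF_B=6) = 6; EF_E = 6+4 = 10
ES_F = 8; EF_F = 8+4 = 12
ES_G = max(EF_C=10, EF_D=8) = 10; EF_G = 10+10 = 20
ES_H = 10; EF_H = 10+13 = 23
ES_I = 10; EF_I = 10+4 = 14
ES_J = max(EF_A=5, EF_F=12, EF_G=20, EF_H=23, EF_I=14) = 23; EF_J = 23+10 = 33
Expected project duration μ = 33 days. Critical path: B → E → H → J.

Variance along critical path = 1.778 + 1.778 + 7.111 + 11.111 = 21.778; σ = 4.667 days.
D = μ + z·σ = 33 + 2.326·4.667 = 43.9 days

43.9 days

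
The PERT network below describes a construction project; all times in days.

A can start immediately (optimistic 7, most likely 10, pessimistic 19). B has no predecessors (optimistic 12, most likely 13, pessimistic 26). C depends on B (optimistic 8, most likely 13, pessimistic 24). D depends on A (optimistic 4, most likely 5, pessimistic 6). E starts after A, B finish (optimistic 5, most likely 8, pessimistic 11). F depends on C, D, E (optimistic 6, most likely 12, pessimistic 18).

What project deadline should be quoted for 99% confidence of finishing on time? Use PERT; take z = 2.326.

te_A = (7 + 4·10 + 19)/6 = 66/6 = 11; σ²_A = ((19−7)/6)² = 4.000
te_B = (12 + 4·13 + 26)/6 = 90/6 = 15; σ²_B = ((26−12)/6)² = 5.444
te_C = (8 + 4·13 + 24)/6 = 84/6 = 14; σ²_C = ((24−8)/6)² = 7.111
te_D = (4 + 4·5 + 6)/6 = 30/6 = 5; σ²_D = ((6−4)/6)² = 0.111
te_E = (5 + 4·8 + 11)/6 = 48/6 = 8; σ²_E = ((11−5)/6)² = 1.000
te_F = (6 + 4·12 + 18)/6 = 72/6 = 12; σ²_F = ((18−6)/6)² = 4.000

Forward pass:
ES_A = 0; EF_A = 11
ES_B = 0; EF_B = 15
ES_C = 15; EF_C = 15+14 = 29
ES_D = 11; EF_D = 11+5 = 16
ES_E = max(EF_A=11, EF_B=15) = 15; EF_E = 15+8 = 23
ES_F = max(EF_C=29, EF_D=16, EF_E=23) = 29; EF_F = 29+12 = 41
Expected project duration μ = 41 days. Critical path: B → C → F.

Variance along critical path = 5.444 + 7.111 + 4.000 = 16.556; σ = 4.069 days.
D = μ + z·σ = 41 + 2.326·4.069 = 50.5 days

50.5 days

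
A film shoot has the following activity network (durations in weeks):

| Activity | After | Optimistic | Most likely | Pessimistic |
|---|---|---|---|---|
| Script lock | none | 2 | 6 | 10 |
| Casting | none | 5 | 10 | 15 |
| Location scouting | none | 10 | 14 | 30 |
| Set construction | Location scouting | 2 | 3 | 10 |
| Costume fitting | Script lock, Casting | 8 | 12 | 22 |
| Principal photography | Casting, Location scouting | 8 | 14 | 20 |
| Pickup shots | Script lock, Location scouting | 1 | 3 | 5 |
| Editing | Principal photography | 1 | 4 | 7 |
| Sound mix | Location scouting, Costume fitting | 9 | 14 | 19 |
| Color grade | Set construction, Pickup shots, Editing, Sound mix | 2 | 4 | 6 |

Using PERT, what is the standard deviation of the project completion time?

3.38 weeks

te_Script lock = (2 + 4·6 + 10)/6 = 36/6 = 6; σ²_Script lock = ((10−2)/6)² = 1.778
te_Casting = (5 + 4·10 + 15)/6 = 60/6 = 10; σ²_Casting = ((15−5)/6)² = 2.778
te_Location scouting = (10 + 4·14 + 30)/6 = 96/6 = 16; σ²_Location scouting = ((30−10)/6)² = 11.111
te_Set construction = (2 + 4·3 + 10)/6 = 24/6 = 4; σ²_Set construction = ((10−2)/6)² = 1.778
te_Costume fitting = (8 + 4·12 + 22)/6 = 78/6 = 13; σ²_Costume fitting = ((22−8)/6)² = 5.444
te_Principal photography = (8 + 4·14 + 20)/6 = 84/6 = 14; σ²_Principal photography = ((20−8)/6)² = 4.000
te_Pickup shots = (1 + 4·3 + 5)/6 = 18/6 = 3; σ²_Pickup shots = ((5−1)/6)² = 0.444
te_Editing = (1 + 4·4 + 7)/6 = 24/6 = 4; σ²_Editing = ((7−1)/6)² = 1.000
te_Sound mix = (9 + 4·14 + 19)/6 = 84/6 = 14; σ²_Sound mix = ((19−9)/6)² = 2.778
te_Color grade = (2 + 4·4 + 6)/6 = 24/6 = 4; σ²_Color grade = ((6−2)/6)² = 0.444

Forward pass:
ES_Script lock = 0; EF_Script lock = 6
ES_Casting = 0; EF_Casting = 10
ES_Location scouting = 0; EF_Location scouting = 16
ES_Set construction = 16; EF_Set construction = 16+4 = 20
ES_Costume fitting = max(EF_Script lock=6, EF_Casting=10) = 10; EF_Costume fitting = 10+13 = 23
ES_Principal photography = max(EF_Casting=10, EF_Location scouting=16) = 16; EF_Principal photography = 16+14 = 30
ES_Pickup shots = max(EF_Script lock=6, EF_Location scouting=16) = 16; EF_Pickup shots = 16+3 = 19
ES_Editing = 30; EF_Editing = 30+4 = 34
ES_Sound mix = max(EF_Location scouting=16, EF_Costume fitting=23) = 23; EF_Sound mix = 23+14 = 37
ES_Color grade = max(EF_Set construction=20, EF_Pickup shots=19, EF_Editing=34, EF_Sound mix=37) = 37; EF_Color grade = 37+4 = 41
Expected project duration μ = 41 weeks. Critical path: Casting → Costume fitting → Sound mix → Color grade.

Variance along critical path = 2.778 + 5.444 + 2.778 + 0.444 = 11.444
σ = √11.444 = 3.383 weeks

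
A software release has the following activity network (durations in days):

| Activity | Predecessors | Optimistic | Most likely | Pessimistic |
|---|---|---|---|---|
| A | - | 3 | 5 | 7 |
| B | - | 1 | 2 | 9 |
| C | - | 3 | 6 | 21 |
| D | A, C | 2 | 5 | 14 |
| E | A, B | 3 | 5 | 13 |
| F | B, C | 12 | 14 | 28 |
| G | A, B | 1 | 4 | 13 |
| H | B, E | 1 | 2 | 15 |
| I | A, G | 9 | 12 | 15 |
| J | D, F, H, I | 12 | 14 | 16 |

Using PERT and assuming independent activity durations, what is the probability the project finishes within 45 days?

te_A = (3 + 4·5 + 7)/6 = 30/6 = 5; σ²_A = ((7−3)/6)² = 0.444
te_B = (1 + 4·2 + 9)/6 = 18/6 = 3; σ²_B = ((9−1)/6)² = 1.778
te_C = (3 + 4·6 + 21)/6 = 48/6 = 8; σ²_C = ((21−3)/6)² = 9.000
te_D = (2 + 4·5 + 14)/6 = 36/6 = 6; σ²_D = ((14−2)/6)² = 4.000
te_E = (3 + 4·5 + 13)/6 = 36/6 = 6; σ²_E = ((13−3)/6)² = 2.778
te_F = (12 + 4·14 + 28)/6 = 96/6 = 16; σ²_F = ((28−12)/6)² = 7.111
te_G = (1 + 4·4 + 13)/6 = 30/6 = 5; σ²_G = ((13−1)/6)² = 4.000
te_H = (1 + 4·2 + 15)/6 = 24/6 = 4; σ²_H = ((15−1)/6)² = 5.444
te_I = (9 + 4·12 + 15)/6 = 72/6 = 12; σ²_I = ((15−9)/6)² = 1.000
te_J = (12 + 4·14 + 16)/6 = 84/6 = 14; σ²_J = ((16−12)/6)² = 0.444

Forward pass:
ES_A = 0; EF_A = 5
ES_B = 0; EF_B = 3
ES_C = 0; EF_C = 8
ES_D = max(EF_A=5, EF_C=8) = 8; EF_D = 8+6 = 14
ES_E = max(EF_A=5, EF_B=3) = 5; EF_E = 5+6 = 11
ES_F = max(EF_B=3, EF_C=8) = 8; EF_F = 8+16 = 24
ES_G = max(EF_A=5, EF_B=3) = 5; EF_G = 5+5 = 10
ES_H = max(EF_B=3, EF_E=11) = 11; EF_H = 11+4 = 15
ES_I = max(EF_A=5, EF_G=10) = 10; EF_I = 10+12 = 22
ES_J = max(EF_D=14, EF_F=24, EF_H=15, EF_I=22) = 24; EF_J = 24+14 = 38
Expected project duration μ = 38 days. Critical path: C → F → J.

Variance along critical path = 9.000 + 7.111 + 0.444 = 16.556; σ = √16.556 = 4.069 days.
Z = (45 − 38) / 4.069 = 1.720
P(T ≤ 45) = Φ(1.720) ≈ 0.957

0.957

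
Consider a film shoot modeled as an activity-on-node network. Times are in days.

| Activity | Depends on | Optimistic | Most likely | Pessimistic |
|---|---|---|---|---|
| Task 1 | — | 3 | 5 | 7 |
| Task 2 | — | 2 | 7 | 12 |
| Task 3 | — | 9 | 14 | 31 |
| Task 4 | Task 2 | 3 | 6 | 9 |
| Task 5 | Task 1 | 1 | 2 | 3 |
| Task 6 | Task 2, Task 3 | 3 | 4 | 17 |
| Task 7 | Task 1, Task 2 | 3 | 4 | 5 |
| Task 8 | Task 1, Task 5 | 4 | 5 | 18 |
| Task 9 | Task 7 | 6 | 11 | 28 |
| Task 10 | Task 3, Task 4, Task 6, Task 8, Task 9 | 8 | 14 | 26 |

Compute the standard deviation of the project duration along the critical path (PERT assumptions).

te_Task 1 = (3 + 4·5 + 7)/6 = 30/6 = 5; σ²_Task 1 = ((7−3)/6)² = 0.444
te_Task 2 = (2 + 4·7 + 12)/6 = 42/6 = 7; σ²_Task 2 = ((12−2)/6)² = 2.778
te_Task 3 = (9 + 4·14 + 31)/6 = 96/6 = 16; σ²_Task 3 = ((31−9)/6)² = 13.444
te_Task 4 = (3 + 4·6 + 9)/6 = 36/6 = 6; σ²_Task 4 = ((9−3)/6)² = 1.000
te_Task 5 = (1 + 4·2 + 3)/6 = 12/6 = 2; σ²_Task 5 = ((3−1)/6)² = 0.111
te_Task 6 = (3 + 4·4 + 17)/6 = 36/6 = 6; σ²_Task 6 = ((17−3)/6)² = 5.444
te_Task 7 = (3 + 4·4 + 5)/6 = 24/6 = 4; σ²_Task 7 = ((5−3)/6)² = 0.111
te_Task 8 = (4 + 4·5 + 18)/6 = 42/6 = 7; σ²_Task 8 = ((18−4)/6)² = 5.444
te_Task 9 = (6 + 4·11 + 28)/6 = 78/6 = 13; σ²_Task 9 = ((28−6)/6)² = 13.444
te_Task 10 = (8 + 4·14 + 26)/6 = 90/6 = 15; σ²_Task 10 = ((26−8)/6)² = 9.000

Forward pass:
ES_Task 1 = 0; EF_Task 1 = 5
ES_Task 2 = 0; EF_Task 2 = 7
ES_Task 3 = 0; EF_Task 3 = 16
ES_Task 4 = 7; EF_Task 4 = 7+6 = 13
ES_Task 5 = 5; EF_Task 5 = 5+2 = 7
ES_Task 6 = max(EF_Task 2=7, EF_Task 3=16) = 16; EF_Task 6 = 16+6 = 22
ES_Task 7 = max(EF_Task 1=5, EF_Task 2=7) = 7; EF_Task 7 = 7+4 = 11
ES_Task 8 = max(EF_Task 1=5, EF_Task 5=7) = 7; EF_Task 8 = 7+7 = 14
ES_Task 9 = 11; EF_Task 9 = 11+13 = 24
ES_Task 10 = max(EF_Task 3=16, EF_Task 4=13, EF_Task 6=22, EF_Task 8=14, EF_Task 9=24) = 24; EF_Task 10 = 24+15 = 39
Expected project duration μ = 39 days. Critical path: Task 2 → Task 7 → Task 9 → Task 10.

Variance along critical path = 2.778 + 0.111 + 13.444 + 9.000 = 25.333
σ = √25.333 = 5.033 days

5.03 days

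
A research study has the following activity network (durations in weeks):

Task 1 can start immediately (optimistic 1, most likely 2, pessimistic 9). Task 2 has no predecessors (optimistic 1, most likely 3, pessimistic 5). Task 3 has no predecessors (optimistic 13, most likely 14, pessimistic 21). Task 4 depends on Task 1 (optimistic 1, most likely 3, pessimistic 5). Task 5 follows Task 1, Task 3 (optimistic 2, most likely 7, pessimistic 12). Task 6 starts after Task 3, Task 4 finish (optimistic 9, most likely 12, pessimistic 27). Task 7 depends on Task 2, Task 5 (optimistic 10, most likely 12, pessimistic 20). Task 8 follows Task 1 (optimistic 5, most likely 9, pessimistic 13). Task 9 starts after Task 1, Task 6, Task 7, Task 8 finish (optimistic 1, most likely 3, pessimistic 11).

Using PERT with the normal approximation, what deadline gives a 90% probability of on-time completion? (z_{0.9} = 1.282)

te_Task 1 = (1 + 4·2 + 9)/6 = 18/6 = 3; σ²_Task 1 = ((9−1)/6)² = 1.778
te_Task 2 = (1 + 4·3 + 5)/6 = 18/6 = 3; σ²_Task 2 = ((5−1)/6)² = 0.444
te_Task 3 = (13 + 4·14 + 21)/6 = 90/6 = 15; σ²_Task 3 = ((21−13)/6)² = 1.778
te_Task 4 = (1 + 4·3 + 5)/6 = 18/6 = 3; σ²_Task 4 = ((5−1)/6)² = 0.444
te_Task 5 = (2 + 4·7 + 12)/6 = 42/6 = 7; σ²_Task 5 = ((12−2)/6)² = 2.778
te_Task 6 = (9 + 4·12 + 27)/6 = 84/6 = 14; σ²_Task 6 = ((27−9)/6)² = 9.000
te_Task 7 = (10 + 4·12 + 20)/6 = 78/6 = 13; σ²_Task 7 = ((20−10)/6)² = 2.778
te_Task 8 = (5 + 4·9 + 13)/6 = 54/6 = 9; σ²_Task 8 = ((13−5)/6)² = 1.778
te_Task 9 = (1 + 4·3 + 11)/6 = 24/6 = 4; σ²_Task 9 = ((11−1)/6)² = 2.778

Forward pass:
ES_Task 1 = 0; EF_Task 1 = 3
ES_Task 2 = 0; EF_Task 2 = 3
ES_Task 3 = 0; EF_Task 3 = 15
ES_Task 4 = 3; EF_Task 4 = 3+3 = 6
ES_Task 5 = max(EF_Task 1=3, EF_Task 3=15) = 15; EF_Task 5 = 15+7 = 22
ES_Task 6 = max(EF_Task 3=15, EF_Task 4=6) = 15; EF_Task 6 = 15+14 = 29
ES_Task 7 = max(EF_Task 2=3, EF_Task 5=22) = 22; EF_Task 7 = 22+13 = 35
ES_Task 8 = 3; EF_Task 8 = 3+9 = 12
ES_Task 9 = max(EF_Task 1=3, EF_Task 6=29, EF_Task 7=35, EF_Task 8=12) = 35; EF_Task 9 = 35+4 = 39
Expected project duration μ = 39 weeks. Critical path: Task 3 → Task 5 → Task 7 → Task 9.

Variance along critical path = 1.778 + 2.778 + 2.778 + 2.778 = 10.111; σ = 3.180 weeks.
D = μ + z·σ = 39 + 1.282·3.180 = 43.1 weeks

43.1 weeks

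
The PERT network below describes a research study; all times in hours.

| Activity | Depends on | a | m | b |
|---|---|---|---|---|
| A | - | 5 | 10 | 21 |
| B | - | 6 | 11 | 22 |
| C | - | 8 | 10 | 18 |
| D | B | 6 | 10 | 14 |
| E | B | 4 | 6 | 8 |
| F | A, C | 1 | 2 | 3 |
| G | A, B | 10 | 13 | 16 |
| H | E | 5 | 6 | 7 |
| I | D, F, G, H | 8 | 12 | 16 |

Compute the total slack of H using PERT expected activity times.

te_A = (5 + 4·10 + 21)/6 = 66/6 = 11
te_B = (6 + 4·11 + 22)/6 = 72/6 = 12
te_C = (8 + 4·10 + 18)/6 = 66/6 = 11
te_D = (6 + 4·10 + 14)/6 = 60/6 = 10
te_E = (4 + 4·6 + 8)/6 = 36/6 = 6
te_F = (1 + 4·2 + 3)/6 = 12/6 = 2
te_G = (10 + 4·13 + 16)/6 = 78/6 = 13
te_H = (5 + 4·6 + 7)/6 = 36/6 = 6
te_I = (8 + 4·12 + 16)/6 = 72/6 = 12

Forward pass:
ES_A = 0; EF_A = 11
ES_B = 0; EF_B = 12
ES_C = 0; EF_C = 11
ES_D = 12; EF_D = 12+10 = 22
ES_E = 12; EF_E = 12+6 = 18
ES_F = max(EF_A=11, EF_C=11) = 11; EF_F = 11+2 = 13
ES_G = max(EF_A=11, EF_B=12) = 12; EF_G = 12+13 = 25
ES_H = 18; EF_H = 18+6 = 24
ES_I = max(EF_D=22, EF_F=13, EF_G=25, EF_H=24) = 25; EF_I = 25+12 = 37
Expected project duration μ = 37 hours. Critical path: B → G → I.

Backward pass:
LF_I = 37; LS_I = 37−12 = 25
LF_H = LS_I = 25; LS_H = 25−6 = 19
LF_G = LS_I = 25; LS_G = 25−13 = 12
LF_F = LS_I = 25; LS_F = 25−2 = 23
LF_E = LS_H = 19; LS_E = 19−6 = 13
LF_D = LS_I = 25; LS_D = 25−10 = 15
LF_C = LS_F = 23; LS_C = 23−11 = 12
LF_B = min(LS_D=15, LS_E=13, LS_G=12) = 12; LS_B = 12−12 = 0
LF_A = min(LS_F=23, LS_G=12) = 12; LS_A = 12−11 = 1
Slack_H = LS_H − ES_H = 19 − 18 = 1

1 hours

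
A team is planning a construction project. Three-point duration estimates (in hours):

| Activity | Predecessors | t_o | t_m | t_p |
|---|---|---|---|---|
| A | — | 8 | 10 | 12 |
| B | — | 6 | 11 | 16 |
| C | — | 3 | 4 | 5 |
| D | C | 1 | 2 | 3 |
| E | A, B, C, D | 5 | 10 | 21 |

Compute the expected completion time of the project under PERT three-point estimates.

te_A = (8 + 4·10 + 12)/6 = 60/6 = 10
te_B = (6 + 4·11 + 16)/6 = 66/6 = 11
te_C = (3 + 4·4 + 5)/6 = 24/6 = 4
te_D = (1 + 4·2 + 3)/6 = 12/6 = 2
te_E = (5 + 4·10 + 21)/6 = 66/6 = 11

Forward pass:
ES_A = 0; EF_A = 10
ES_B = 0; EF_B = 11
ES_C = 0; EF_C = 4
ES_D = 4; EF_D = 4+2 = 6
ES_E = max(EF_A=10, EF_B=11, EF_C=4, EF_D=6) = 11; EF_E = 11+11 = 22
Expected project duration μ = 22 hours. Critical path: B → E.

22 hours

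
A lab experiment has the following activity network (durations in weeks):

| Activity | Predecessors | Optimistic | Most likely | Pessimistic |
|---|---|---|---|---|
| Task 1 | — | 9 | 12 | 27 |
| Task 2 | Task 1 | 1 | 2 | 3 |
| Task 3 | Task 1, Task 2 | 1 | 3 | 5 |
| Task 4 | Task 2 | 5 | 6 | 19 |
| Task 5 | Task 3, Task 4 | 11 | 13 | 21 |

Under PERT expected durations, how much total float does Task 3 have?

5 weeks

te_Task 1 = (9 + 4·12 + 27)/6 = 84/6 = 14
te_Task 2 = (1 + 4·2 + 3)/6 = 12/6 = 2
te_Task 3 = (1 + 4·3 + 5)/6 = 18/6 = 3
te_Task 4 = (5 + 4·6 + 19)/6 = 48/6 = 8
te_Task 5 = (11 + 4·13 + 21)/6 = 84/6 = 14

Forward pass:
ES_Task 1 = 0; EF_Task 1 = 14
ES_Task 2 = 14; EF_Task 2 = 14+2 = 16
ES_Task 3 = max(EF_Task 1=14, EF_Task 2=16) = 16; EF_Task 3 = 16+3 = 19
ES_Task 4 = 16; EF_Task 4 = 16+8 = 24
ES_Task 5 = max(EF_Task 3=19, EF_Task 4=24) = 24; EF_Task 5 = 24+14 = 38
Expected project duration μ = 38 weeks. Critical path: Task 1 → Task 2 → Task 4 → Task 5.

Backward pass:
LF_Task 5 = 38; LS_Task 5 = 38−14 = 24
LF_Task 4 = LS_Task 5 = 24; LS_Task 4 = 24−8 = 16
LF_Task 3 = LS_Task 5 = 24; LS_Task 3 = 24−3 = 21
LF_Task 2 = min(LS_Task 3=21, LS_Task 4=16) = 16; LS_Task 2 = 16−2 = 14
LF_Task 1 = min(LS_Task 2=14, LS_Task 3=21) = 14; LS_Task 1 = 14−14 = 0
Slack_Task 3 = LS_Task 3 − ES_Task 3 = 21 − 16 = 5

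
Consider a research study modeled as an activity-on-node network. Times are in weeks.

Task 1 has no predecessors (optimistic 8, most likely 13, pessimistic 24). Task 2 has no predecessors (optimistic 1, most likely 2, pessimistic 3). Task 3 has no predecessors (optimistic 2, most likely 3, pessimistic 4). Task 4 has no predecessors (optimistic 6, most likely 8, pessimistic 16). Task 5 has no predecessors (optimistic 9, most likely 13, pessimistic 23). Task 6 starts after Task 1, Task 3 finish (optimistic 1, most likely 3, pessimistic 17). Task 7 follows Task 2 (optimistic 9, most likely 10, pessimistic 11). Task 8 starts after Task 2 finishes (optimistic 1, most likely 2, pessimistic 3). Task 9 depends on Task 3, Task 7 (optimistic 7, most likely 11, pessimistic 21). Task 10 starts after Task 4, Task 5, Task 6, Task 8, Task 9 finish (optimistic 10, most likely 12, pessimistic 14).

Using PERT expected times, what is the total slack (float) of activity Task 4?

15 weeks

te_Task 1 = (8 + 4·13 + 24)/6 = 84/6 = 14
te_Task 2 = (1 + 4·2 + 3)/6 = 12/6 = 2
te_Task 3 = (2 + 4·3 + 4)/6 = 18/6 = 3
te_Task 4 = (6 + 4·8 + 16)/6 = 54/6 = 9
te_Task 5 = (9 + 4·13 + 23)/6 = 84/6 = 14
te_Task 6 = (1 + 4·3 + 17)/6 = 30/6 = 5
te_Task 7 = (9 + 4·10 + 11)/6 = 60/6 = 10
te_Task 8 = (1 + 4·2 + 3)/6 = 12/6 = 2
te_Task 9 = (7 + 4·11 + 21)/6 = 72/6 = 12
te_Task 10 = (10 + 4·12 + 14)/6 = 72/6 = 12

Forward pass:
ES_Task 1 = 0; EF_Task 1 = 14
ES_Task 2 = 0; EF_Task 2 = 2
ES_Task 3 = 0; EF_Task 3 = 3
ES_Task 4 = 0; EF_Task 4 = 9
ES_Task 5 = 0; EF_Task 5 = 14
ES_Task 6 = max(EF_Task 1=14, EF_Task 3=3) = 14; EF_Task 6 = 14+5 = 19
ES_Task 7 = 2; EF_Task 7 = 2+10 = 12
ES_Task 8 = 2; EF_Task 8 = 2+2 = 4
ES_Task 9 = max(EF_Task 3=3, EF_Task 7=12) = 12; EF_Task 9 = 12+12 = 24
ES_Task 10 = max(EF_Task 4=9, EF_Task 5=14, EF_Task 6=19, EF_Task 8=4, EF_Task 9=24) = 24; EF_Task 10 = 24+12 = 36
Expected project duration μ = 36 weeks. Critical path: Task 2 → Task 7 → Task 9 → Task 10.

Backward pass:
LF_Task 10 = 36; LS_Task 10 = 36−12 = 24
LF_Task 9 = LS_Task 10 = 24; LS_Task 9 = 24−12 = 12
LF_Task 8 = LS_Task 10 = 24; LS_Task 8 = 24−2 = 22
LF_Task 7 = LS_Task 9 = 12; LS_Task 7 = 12−10 = 2
LF_Task 6 = LS_Task 10 = 24; LS_Task 6 = 24−5 = 19
LF_Task 5 = LS_Task 10 = 24; LS_Task 5 = 24−14 = 10
LF_Task 4 = LS_Task 10 = 24; LS_Task 4 = 24−9 = 15
LF_Task 3 = min(LS_Task 6=19, LS_Task 9=12) = 12; LS_Task 3 = 12−3 = 9
LF_Task 2 = min(LS_Task 7=2, LS_Task 8=22) = 2; LS_Task 2 = 2−2 = 0
LF_Task 1 = LS_Task 6 = 19; LS_Task 1 = 19−14 = 5
Slack_Task 4 = LS_Task 4 − ES_Task 4 = 15 − 0 = 15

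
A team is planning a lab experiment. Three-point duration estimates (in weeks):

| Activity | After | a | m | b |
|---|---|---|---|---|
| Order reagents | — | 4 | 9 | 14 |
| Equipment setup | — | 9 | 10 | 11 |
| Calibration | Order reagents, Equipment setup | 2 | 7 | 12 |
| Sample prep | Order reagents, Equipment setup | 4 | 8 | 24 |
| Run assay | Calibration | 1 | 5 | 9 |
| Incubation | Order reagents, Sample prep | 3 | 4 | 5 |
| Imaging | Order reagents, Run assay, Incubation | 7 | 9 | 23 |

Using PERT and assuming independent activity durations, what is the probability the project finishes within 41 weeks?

te_Order reagents = (4 + 4·9 + 14)/6 = 54/6 = 9; σ²_Order reagents = ((14−4)/6)² = 2.778
te_Equipment setup = (9 + 4·10 + 11)/6 = 60/6 = 10; σ²_Equipment setup = ((11−9)/6)² = 0.111
te_Calibration = (2 + 4·7 + 12)/6 = 42/6 = 7; σ²_Calibration = ((12−2)/6)² = 2.778
te_Sample prep = (4 + 4·8 + 24)/6 = 60/6 = 10; σ²_Sample prep = ((24−4)/6)² = 11.111
te_Run assay = (1 + 4·5 + 9)/6 = 30/6 = 5; σ²_Run assay = ((9−1)/6)² = 1.778
te_Incubation = (3 + 4·4 + 5)/6 = 24/6 = 4; σ²_Incubation = ((5−3)/6)² = 0.111
te_Imaging = (7 + 4·9 + 23)/6 = 66/6 = 11; σ²_Imaging = ((23−7)/6)² = 7.111

Forward pass:
ES_Order reagents = 0; EF_Order reagents = 9
ES_Equipment setup = 0; EF_Equipment setup = 10
ES_Calibration = max(EF_Order reagents=9, EF_Equipment setup=10) = 10; EF_Calibration = 10+7 = 17
ES_Sample prep = max(EF_Order reagents=9, EF_Equipment setup=10) = 10; EF_Sample prep = 10+10 = 20
ES_Run assay = 17; EF_Run assay = 17+5 = 22
ES_Incubation = max(EF_Order reagents=9, EF_Sample prep=20) = 20; EF_Incubation = 20+4 = 24
ES_Imaging = max(EF_Order reagents=9, EF_Run assay=22, EF_Incubation=24) = 24; EF_Imaging = 24+11 = 35
Expected project duration μ = 35 weeks. Critical path: Equipment setup → Sample prep → Incubation → Imaging.

Variance along critical path = 0.111 + 11.111 + 0.111 + 7.111 = 18.444; σ = √18.444 = 4.295 weeks.
Z = (41 − 35) / 4.295 = 1.397
P(T ≤ 41) = Φ(1.397) ≈ 0.919

0.919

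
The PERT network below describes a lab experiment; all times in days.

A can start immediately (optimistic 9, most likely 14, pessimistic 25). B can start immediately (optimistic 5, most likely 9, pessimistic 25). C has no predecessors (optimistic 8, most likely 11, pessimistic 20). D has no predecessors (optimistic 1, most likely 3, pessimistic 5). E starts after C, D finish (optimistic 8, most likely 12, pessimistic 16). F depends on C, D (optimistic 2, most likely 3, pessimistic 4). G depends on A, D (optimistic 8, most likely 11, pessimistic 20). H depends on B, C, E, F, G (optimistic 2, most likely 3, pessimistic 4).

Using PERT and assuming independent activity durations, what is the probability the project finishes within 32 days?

te_A = (9 + 4·14 + 25)/6 = 90/6 = 15; σ²_A = ((25−9)/6)² = 7.111
te_B = (5 + 4·9 + 25)/6 = 66/6 = 11; σ²_B = ((25−5)/6)² = 11.111
te_C = (8 + 4·11 + 20)/6 = 72/6 = 12; σ²_C = ((20−8)/6)² = 4.000
te_D = (1 + 4·3 + 5)/6 = 18/6 = 3; σ²_D = ((5−1)/6)² = 0.444
te_E = (8 + 4·12 + 16)/6 = 72/6 = 12; σ²_E = ((16−8)/6)² = 1.778
te_F = (2 + 4·3 + 4)/6 = 18/6 = 3; σ²_F = ((4−2)/6)² = 0.111
te_G = (8 + 4·11 + 20)/6 = 72/6 = 12; σ²_G = ((20−8)/6)² = 4.000
te_H = (2 + 4·3 + 4)/6 = 18/6 = 3; σ²_H = ((4−2)/6)² = 0.111

Forward pass:
ES_A = 0; EF_A = 15
ES_B = 0; EF_B = 11
ES_C = 0; EF_C = 12
ES_D = 0; EF_D = 3
ES_E = max(EF_C=12, EF_D=3) = 12; EF_E = 12+12 = 24
ES_F = max(EF_C=12, EF_D=3) = 12; EF_F = 12+3 = 15
ES_G = max(EF_A=15, EF_D=3) = 15; EF_G = 15+12 = 27
ES_H = max(EF_B=11, EF_C=12, EF_E=24, EF_F=15, EF_G=27) = 27; EF_H = 27+3 = 30
Expected project duration μ = 30 days. Critical path: A → G → H.

Variance along critical path = 7.111 + 4.000 + 0.111 = 11.222; σ = √11.222 = 3.350 days.
Z = (32 − 30) / 3.350 = 0.597
P(T ≤ 32) = Φ(0.597) ≈ 0.725

0.725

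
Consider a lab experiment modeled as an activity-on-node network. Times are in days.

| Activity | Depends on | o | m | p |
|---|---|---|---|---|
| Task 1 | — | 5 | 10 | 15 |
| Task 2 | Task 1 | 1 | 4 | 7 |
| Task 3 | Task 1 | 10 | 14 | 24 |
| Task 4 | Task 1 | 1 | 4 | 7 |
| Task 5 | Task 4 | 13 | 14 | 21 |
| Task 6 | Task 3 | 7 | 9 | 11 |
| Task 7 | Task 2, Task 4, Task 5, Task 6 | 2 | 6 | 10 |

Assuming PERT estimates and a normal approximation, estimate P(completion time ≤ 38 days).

0.268

te_Task 1 = (5 + 4·10 + 15)/6 = 60/6 = 10; σ²_Task 1 = ((15−5)/6)² = 2.778
te_Task 2 = (1 + 4·4 + 7)/6 = 24/6 = 4; σ²_Task 2 = ((7−1)/6)² = 1.000
te_Task 3 = (10 + 4·14 + 24)/6 = 90/6 = 15; σ²_Task 3 = ((24−10)/6)² = 5.444
te_Task 4 = (1 + 4·4 + 7)/6 = 24/6 = 4; σ²_Task 4 = ((7−1)/6)² = 1.000
te_Task 5 = (13 + 4·14 + 21)/6 = 90/6 = 15; σ²_Task 5 = ((21−13)/6)² = 1.778
te_Task 6 = (7 + 4·9 + 11)/6 = 54/6 = 9; σ²_Task 6 = ((11−7)/6)² = 0.444
te_Task 7 = (2 + 4·6 + 10)/6 = 36/6 = 6; σ²_Task 7 = ((10−2)/6)² = 1.778

Forward pass:
ES_Task 1 = 0; EF_Task 1 = 10
ES_Task 2 = 10; EF_Task 2 = 10+4 = 14
ES_Task 3 = 10; EF_Task 3 = 10+15 = 25
ES_Task 4 = 10; EF_Task 4 = 10+4 = 14
ES_Task 5 = 14; EF_Task 5 = 14+15 = 29
ES_Task 6 = 25; EF_Task 6 = 25+9 = 34
ES_Task 7 = max(EF_Task 2=14, EF_Task 4=14, EF_Task 5=29, EF_Task 6=34) = 34; EF_Task 7 = 34+6 = 40
Expected project duration μ = 40 days. Critical path: Task 1 → Task 3 → Task 6 → Task 7.

Variance along critical path = 2.778 + 5.444 + 0.444 + 1.778 = 10.444; σ = √10.444 = 3.232 days.
Z = (38 − 40) / 3.232 = -0.619
P(T ≤ 38) = Φ(-0.619) ≈ 0.268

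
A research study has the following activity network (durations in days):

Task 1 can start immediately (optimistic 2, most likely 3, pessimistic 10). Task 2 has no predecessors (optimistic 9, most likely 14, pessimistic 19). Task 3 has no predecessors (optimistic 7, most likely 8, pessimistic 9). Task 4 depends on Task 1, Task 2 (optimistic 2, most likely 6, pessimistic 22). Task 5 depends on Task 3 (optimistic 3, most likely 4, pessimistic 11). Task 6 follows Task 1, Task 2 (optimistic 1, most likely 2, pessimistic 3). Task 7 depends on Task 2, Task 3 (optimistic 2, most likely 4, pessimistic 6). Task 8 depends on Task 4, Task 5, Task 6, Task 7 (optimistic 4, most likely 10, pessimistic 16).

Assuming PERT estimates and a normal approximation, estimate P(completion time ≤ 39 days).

te_Task 1 = (2 + 4·3 + 10)/6 = 24/6 = 4; σ²_Task 1 = ((10−2)/6)² = 1.778
te_Task 2 = (9 + 4·14 + 19)/6 = 84/6 = 14; σ²_Task 2 = ((19−9)/6)² = 2.778
te_Task 3 = (7 + 4·8 + 9)/6 = 48/6 = 8; σ²_Task 3 = ((9−7)/6)² = 0.111
te_Task 4 = (2 + 4·6 + 22)/6 = 48/6 = 8; σ²_Task 4 = ((22−2)/6)² = 11.111
te_Task 5 = (3 + 4·4 + 11)/6 = 30/6 = 5; σ²_Task 5 = ((11−3)/6)² = 1.778
te_Task 6 = (1 + 4·2 + 3)/6 = 12/6 = 2; σ²_Task 6 = ((3−1)/6)² = 0.111
te_Task 7 = (2 + 4·4 + 6)/6 = 24/6 = 4; σ²_Task 7 = ((6−2)/6)² = 0.444
te_Task 8 = (4 + 4·10 + 16)/6 = 60/6 = 10; σ²_Task 8 = ((16−4)/6)² = 4.000

Forward pass:
ES_Task 1 = 0; EF_Task 1 = 4
ES_Task 2 = 0; EF_Task 2 = 14
ES_Task 3 = 0; EF_Task 3 = 8
ES_Task 4 = max(EF_Task 1=4, EF_Task 2=14) = 14; EF_Task 4 = 14+8 = 22
ES_Task 5 = 8; EF_Task 5 = 8+5 = 13
ES_Task 6 = max(EF_Task 1=4, EF_Task 2=14) = 14; EF_Task 6 = 14+2 = 16
ES_Task 7 = max(EF_Task 2=14, EF_Task 3=8) = 14; EF_Task 7 = 14+4 = 18
ES_Task 8 = max(EF_Task 4=22, EF_Task 5=13, EF_Task 6=16, EF_Task 7=18) = 22; EF_Task 8 = 22+10 = 32
Expected project duration μ = 32 days. Critical path: Task 2 → Task 4 → Task 8.

Variance along critical path = 2.778 + 11.111 + 4.000 = 17.889; σ = √17.889 = 4.230 days.
Z = (39 − 32) / 4.230 = 1.655
P(T ≤ 39) = Φ(1.655) ≈ 0.951

0.951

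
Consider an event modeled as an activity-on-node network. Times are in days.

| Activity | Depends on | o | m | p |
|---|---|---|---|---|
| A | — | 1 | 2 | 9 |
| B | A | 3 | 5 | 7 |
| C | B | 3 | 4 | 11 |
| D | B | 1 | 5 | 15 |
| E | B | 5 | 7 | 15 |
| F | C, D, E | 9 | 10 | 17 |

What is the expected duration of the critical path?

te_A = (1 + 4·2 + 9)/6 = 18/6 = 3
te_B = (3 + 4·5 + 7)/6 = 30/6 = 5
te_C = (3 + 4·4 + 11)/6 = 30/6 = 5
te_D = (1 + 4·5 + 15)/6 = 36/6 = 6
te_E = (5 + 4·7 + 15)/6 = 48/6 = 8
te_F = (9 + 4·10 + 17)/6 = 66/6 = 11

Forward pass:
ES_A = 0; EF_A = 3
ES_B = 3; EF_B = 3+5 = 8
ES_C = 8; EF_C = 8+5 = 13
ES_D = 8; EF_D = 8+6 = 14
ES_E = 8; EF_E = 8+8 = 16
ES_F = max(EF_C=13, EF_D=14, EF_E=16) = 16; EF_F = 16+11 = 27
Expected project duration μ = 27 days. Critical path: A → B → E → F.

27 days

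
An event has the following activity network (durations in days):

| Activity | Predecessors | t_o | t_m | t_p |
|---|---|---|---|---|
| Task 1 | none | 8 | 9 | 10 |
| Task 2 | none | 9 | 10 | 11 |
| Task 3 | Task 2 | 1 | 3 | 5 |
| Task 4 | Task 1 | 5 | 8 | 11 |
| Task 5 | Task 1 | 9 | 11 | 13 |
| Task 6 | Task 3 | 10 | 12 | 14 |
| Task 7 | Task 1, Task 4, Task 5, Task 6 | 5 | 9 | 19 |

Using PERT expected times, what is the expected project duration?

te_Task 1 = (8 + 4·9 + 10)/6 = 54/6 = 9
te_Task 2 = (9 + 4·10 + 11)/6 = 60/6 = 10
te_Task 3 = (1 + 4·3 + 5)/6 = 18/6 = 3
te_Task 4 = (5 + 4·8 + 11)/6 = 48/6 = 8
te_Task 5 = (9 + 4·11 + 13)/6 = 66/6 = 11
te_Task 6 = (10 + 4·12 + 14)/6 = 72/6 = 12
te_Task 7 = (5 + 4·9 + 19)/6 = 60/6 = 10

Forward pass:
ES_Task 1 = 0; EF_Task 1 = 9
ES_Task 2 = 0; EF_Task 2 = 10
ES_Task 3 = 10; EF_Task 3 = 10+3 = 13
ES_Task 4 = 9; EF_Task 4 = 9+8 = 17
ES_Task 5 = 9; EF_Task 5 = 9+11 = 20
ES_Task 6 = 13; EF_Task 6 = 13+12 = 25
ES_Task 7 = max(EF_Task 1=9, EF_Task 4=17, EF_Task 5=20, EF_Task 6=25) = 25; EF_Task 7 = 25+10 = 35
Expected project duration μ = 35 days. Critical path: Task 2 → Task 3 → Task 6 → Task 7.

35 days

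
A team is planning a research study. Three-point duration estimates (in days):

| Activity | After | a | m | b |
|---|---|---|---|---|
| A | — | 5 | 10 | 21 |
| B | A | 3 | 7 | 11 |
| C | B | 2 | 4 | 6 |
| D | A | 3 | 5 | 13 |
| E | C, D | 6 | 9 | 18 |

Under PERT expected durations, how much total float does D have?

te_A = (5 + 4·10 + 21)/6 = 66/6 = 11
te_B = (3 + 4·7 + 11)/6 = 42/6 = 7
te_C = (2 + 4·4 + 6)/6 = 24/6 = 4
te_D = (3 + 4·5 + 13)/6 = 36/6 = 6
te_E = (6 + 4·9 + 18)/6 = 60/6 = 10

Forward pass:
ES_A = 0; EF_A = 11
ES_B = 11; EF_B = 11+7 = 18
ES_C = 18; EF_C = 18+4 = 22
ES_D = 11; EF_D = 11+6 = 17
ES_E = max(EF_C=22, EF_D=17) = 22; EF_E = 22+10 = 32
Expected project duration μ = 32 days. Critical path: A → B → C → E.

Backward pass:
LF_E = 32; LS_E = 32−10 = 22
LF_D = LS_E = 22; LS_D = 22−6 = 16
LF_C = LS_E = 22; LS_C = 22−4 = 18
LF_B = LS_C = 18; LS_B = 18−7 = 11
LF_A = min(LS_B=11, LS_D=16) = 11; LS_A = 11−11 = 0
Slack_D = LS_D − ES_D = 16 − 11 = 5

5 days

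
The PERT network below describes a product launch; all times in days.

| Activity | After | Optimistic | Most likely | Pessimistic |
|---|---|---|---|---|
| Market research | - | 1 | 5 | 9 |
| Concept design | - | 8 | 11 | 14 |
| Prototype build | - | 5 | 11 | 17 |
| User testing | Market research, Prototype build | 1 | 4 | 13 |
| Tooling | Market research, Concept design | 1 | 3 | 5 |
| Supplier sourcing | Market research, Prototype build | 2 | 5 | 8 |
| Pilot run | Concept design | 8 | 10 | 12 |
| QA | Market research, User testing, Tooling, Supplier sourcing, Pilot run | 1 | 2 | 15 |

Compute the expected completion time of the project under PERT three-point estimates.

te_Market research = (1 + 4·5 + 9)/6 = 30/6 = 5
te_Concept design = (8 + 4·11 + 14)/6 = 66/6 = 11
te_Prototype build = (5 + 4·11 + 17)/6 = 66/6 = 11
te_User testing = (1 + 4·4 + 13)/6 = 30/6 = 5
te_Tooling = (1 + 4·3 + 5)/6 = 18/6 = 3
te_Supplier sourcing = (2 + 4·5 + 8)/6 = 30/6 = 5
te_Pilot run = (8 + 4·10 + 12)/6 = 60/6 = 10
te_QA = (1 + 4·2 + 15)/6 = 24/6 = 4

Forward pass:
ES_Market research = 0; EF_Market research = 5
ES_Concept design = 0; EF_Concept design = 11
ES_Prototype build = 0; EF_Prototype build = 11
ES_User testing = max(EF_Market research=5, EF_Prototype build=11) = 11; EF_User testing = 11+5 = 16
ES_Tooling = max(EF_Market research=5, EF_Concept design=11) = 11; EF_Tooling = 11+3 = 14
ES_Supplier sourcing = max(EF_Market research=5, EF_Prototype build=11) = 11; EF_Supplier sourcing = 11+5 = 16
ES_Pilot run = 11; EF_Pilot run = 11+10 = 21
ES_QA = max(EF_Market research=5, EF_User testing=16, EF_Tooling=14, EF_Supplier sourcing=16, EF_Pilot run=21) = 21; EF_QA = 21+4 = 25
Expected project duration μ = 25 days. Critical path: Concept design → Pilot run → QA.

25 days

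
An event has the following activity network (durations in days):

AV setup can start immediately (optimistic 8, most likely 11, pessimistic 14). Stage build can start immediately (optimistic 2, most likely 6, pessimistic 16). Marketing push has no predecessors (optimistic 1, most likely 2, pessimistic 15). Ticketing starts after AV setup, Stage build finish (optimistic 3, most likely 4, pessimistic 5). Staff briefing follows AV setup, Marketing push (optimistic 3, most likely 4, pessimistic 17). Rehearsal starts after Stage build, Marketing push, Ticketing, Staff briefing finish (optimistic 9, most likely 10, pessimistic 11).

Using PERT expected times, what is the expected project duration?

27 days

te_AV setup = (8 + 4·11 + 14)/6 = 66/6 = 11
te_Stage build = (2 + 4·6 + 16)/6 = 42/6 = 7
te_Marketing push = (1 + 4·2 + 15)/6 = 24/6 = 4
te_Ticketing = (3 + 4·4 + 5)/6 = 24/6 = 4
te_Staff briefing = (3 + 4·4 + 17)/6 = 36/6 = 6
te_Rehearsal = (9 + 4·10 + 11)/6 = 60/6 = 10

Forward pass:
ES_AV setup = 0; EF_AV setup = 11
ES_Stage build = 0; EF_Stage build = 7
ES_Marketing push = 0; EF_Marketing push = 4
ES_Ticketing = max(EF_AV setup=11, EF_Stage build=7) = 11; EF_Ticketing = 11+4 = 15
ES_Staff briefing = max(EF_AV setup=11, EF_Marketing push=4) = 11; EF_Staff briefing = 11+6 = 17
ES_Rehearsal = max(EF_Stage build=7, EF_Marketing push=4, EF_Ticketing=15, EF_Staff briefing=17) = 17; EF_Rehearsal = 17+10 = 27
Expected project duration μ = 27 days. Critical path: AV setup → Staff briefing → Rehearsal.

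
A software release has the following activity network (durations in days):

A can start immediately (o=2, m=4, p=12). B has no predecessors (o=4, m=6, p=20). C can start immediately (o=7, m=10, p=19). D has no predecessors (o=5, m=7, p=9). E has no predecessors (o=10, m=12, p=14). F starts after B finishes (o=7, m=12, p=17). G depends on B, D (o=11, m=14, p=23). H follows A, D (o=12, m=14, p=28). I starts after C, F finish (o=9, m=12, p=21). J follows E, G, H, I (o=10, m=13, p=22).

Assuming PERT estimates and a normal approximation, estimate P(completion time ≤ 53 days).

0.922

te_A = (2 + 4·4 + 12)/6 = 30/6 = 5; σ²_A = ((12−2)/6)² = 2.778
te_B = (4 + 4·6 + 20)/6 = 48/6 = 8; σ²_B = ((20−4)/6)² = 7.111
te_C = (7 + 4·10 + 19)/6 = 66/6 = 11; σ²_C = ((19−7)/6)² = 4.000
te_D = (5 + 4·7 + 9)/6 = 42/6 = 7; σ²_D = ((9−5)/6)² = 0.444
te_E = (10 + 4·12 + 14)/6 = 72/6 = 12; σ²_E = ((14−10)/6)² = 0.444
te_F = (7 + 4·12 + 17)/6 = 72/6 = 12; σ²_F = ((17−7)/6)² = 2.778
te_G = (11 + 4·14 + 23)/6 = 90/6 = 15; σ²_G = ((23−11)/6)² = 4.000
te_H = (12 + 4·14 + 28)/6 = 96/6 = 16; σ²_H = ((28−12)/6)² = 7.111
te_I = (9 + 4·12 + 21)/6 = 78/6 = 13; σ²_I = ((21−9)/6)² = 4.000
te_J = (10 + 4·13 + 22)/6 = 84/6 = 14; σ²_J = ((22−10)/6)² = 4.000

Forward pass:
ES_A = 0; EF_A = 5
ES_B = 0; EF_B = 8
ES_C = 0; EF_C = 11
ES_D = 0; EF_D = 7
ES_E = 0; EF_E = 12
ES_F = 8; EF_F = 8+12 = 20
ES_G = max(EF_B=8, EF_D=7) = 8; EF_G = 8+15 = 23
ES_H = max(EF_A=5, EF_D=7) = 7; EF_H = 7+16 = 23
ES_I = max(EF_C=11, EF_F=20) = 20; EF_I = 20+13 = 33
ES_J = max(EF_E=12, EF_G=23, EF_H=23, EF_I=33) = 33; EF_J = 33+14 = 47
Expected project duration μ = 47 days. Critical path: B → F → I → J.

Variance along critical path = 7.111 + 2.778 + 4.000 + 4.000 = 17.889; σ = √17.889 = 4.230 days.
Z = (53 − 47) / 4.230 = 1.419
P(T ≤ 53) = Φ(1.419) ≈ 0.922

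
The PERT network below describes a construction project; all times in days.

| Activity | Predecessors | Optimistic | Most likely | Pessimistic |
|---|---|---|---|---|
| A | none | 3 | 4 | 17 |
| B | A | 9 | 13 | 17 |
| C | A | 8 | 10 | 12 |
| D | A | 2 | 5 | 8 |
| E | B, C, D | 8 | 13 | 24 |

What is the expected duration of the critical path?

33 days

te_A = (3 + 4·4 + 17)/6 = 36/6 = 6
te_B = (9 + 4·13 + 17)/6 = 78/6 = 13
te_C = (8 + 4·10 + 12)/6 = 60/6 = 10
te_D = (2 + 4·5 + 8)/6 = 30/6 = 5
te_E = (8 + 4·13 + 24)/6 = 84/6 = 14

Forward pass:
ES_A = 0; EF_A = 6
ES_B = 6; EF_B = 6+13 = 19
ES_C = 6; EF_C = 6+10 = 16
ES_D = 6; EF_D = 6+5 = 11
ES_E = max(EF_B=19, EF_C=16, EF_D=11) = 19; EF_E = 19+14 = 33
Expected project duration μ = 33 days. Critical path: A → B → E.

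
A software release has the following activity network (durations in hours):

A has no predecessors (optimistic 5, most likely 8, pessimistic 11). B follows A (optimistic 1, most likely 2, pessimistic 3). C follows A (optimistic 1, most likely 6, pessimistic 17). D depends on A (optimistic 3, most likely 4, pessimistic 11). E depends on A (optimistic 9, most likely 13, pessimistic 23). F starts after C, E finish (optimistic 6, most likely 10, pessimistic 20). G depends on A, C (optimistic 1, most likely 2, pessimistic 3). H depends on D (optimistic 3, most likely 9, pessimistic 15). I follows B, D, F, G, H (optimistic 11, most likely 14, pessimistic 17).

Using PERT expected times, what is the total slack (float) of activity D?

te_A = (5 + 4·8 + 11)/6 = 48/6 = 8
te_B = (1 + 4·2 + 3)/6 = 12/6 = 2
te_C = (1 + 4·6 + 17)/6 = 42/6 = 7
te_D = (3 + 4·4 + 11)/6 = 30/6 = 5
te_E = (9 + 4·13 + 23)/6 = 84/6 = 14
te_F = (6 + 4·10 + 20)/6 = 66/6 = 11
te_G = (1 + 4·2 + 3)/6 = 12/6 = 2
te_H = (3 + 4·9 + 15)/6 = 54/6 = 9
te_I = (11 + 4·14 + 17)/6 = 84/6 = 14

Forward pass:
ES_A = 0; EF_A = 8
ES_B = 8; EF_B = 8+2 = 10
ES_C = 8; EF_C = 8+7 = 15
ES_D = 8; EF_D = 8+5 = 13
ES_E = 8; EF_E = 8+14 = 22
ES_F = max(EF_C=15, EF_E=22) = 22; EF_F = 22+11 = 33
ES_G = max(EF_A=8, EF_C=15) = 15; EF_G = 15+2 = 17
ES_H = 13; EF_H = 13+9 = 22
ES_I = max(EF_B=10, EF_D=13, EF_F=33, EF_G=17, EF_H=22) = 33; EF_I = 33+14 = 47
Expected project duration μ = 47 hours. Critical path: A → E → F → I.

Backward pass:
LF_I = 47; LS_I = 47−14 = 33
LF_H = LS_I = 33; LS_H = 33−9 = 24
LF_G = LS_I = 33; LS_G = 33−2 = 31
LF_F = LS_I = 33; LS_F = 33−11 = 22
LF_E = LS_F = 22; LS_E = 22−14 = 8
LF_D = min(LS_H=24, LS_I=33) = 24; LS_D = 24−5 = 19
LF_C = min(LS_F=22, LS_G=31) = 22; LS_C = 22−7 = 15
LF_B = LS_I = 33; LS_B = 33−2 = 31
LF_A = min(LS_B=31, LS_C=15, LS_D=19, LS_E=8, LS_G=31) = 8; LS_A = 8−8 = 0
Slack_D = LS_D − ES_D = 19 − 8 = 11

11 hours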